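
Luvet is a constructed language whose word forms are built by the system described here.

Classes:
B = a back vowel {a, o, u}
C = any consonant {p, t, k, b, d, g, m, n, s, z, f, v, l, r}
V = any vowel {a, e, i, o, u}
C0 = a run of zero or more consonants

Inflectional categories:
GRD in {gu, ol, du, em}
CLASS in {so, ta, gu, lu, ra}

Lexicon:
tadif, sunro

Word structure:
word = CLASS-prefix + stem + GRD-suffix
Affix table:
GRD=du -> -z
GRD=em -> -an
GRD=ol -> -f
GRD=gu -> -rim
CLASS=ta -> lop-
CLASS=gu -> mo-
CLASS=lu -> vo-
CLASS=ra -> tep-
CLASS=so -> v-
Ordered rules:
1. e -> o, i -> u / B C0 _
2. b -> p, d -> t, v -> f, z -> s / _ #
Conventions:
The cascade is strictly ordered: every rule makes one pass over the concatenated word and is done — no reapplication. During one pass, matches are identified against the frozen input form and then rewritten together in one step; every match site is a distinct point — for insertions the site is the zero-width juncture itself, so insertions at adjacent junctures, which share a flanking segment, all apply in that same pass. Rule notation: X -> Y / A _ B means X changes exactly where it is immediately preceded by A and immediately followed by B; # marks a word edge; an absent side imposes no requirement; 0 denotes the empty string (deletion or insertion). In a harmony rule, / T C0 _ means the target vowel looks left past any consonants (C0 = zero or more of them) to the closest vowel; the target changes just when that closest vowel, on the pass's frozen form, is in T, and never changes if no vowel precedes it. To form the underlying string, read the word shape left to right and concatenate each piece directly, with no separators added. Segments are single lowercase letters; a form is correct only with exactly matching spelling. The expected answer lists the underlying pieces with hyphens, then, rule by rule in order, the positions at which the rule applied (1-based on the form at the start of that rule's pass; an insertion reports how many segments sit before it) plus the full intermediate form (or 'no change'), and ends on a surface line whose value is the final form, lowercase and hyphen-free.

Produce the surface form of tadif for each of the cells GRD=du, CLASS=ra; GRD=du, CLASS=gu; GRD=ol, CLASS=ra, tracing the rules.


cell GRD=du, CLASS=ra:
underlying: tep-tadif-z
1. e -> o, i -> u / B C0 _: fires at position(s) 7: teptadufz
2. b -> p, d -> t, v -> f, z -> s / _ #: fires at position(s) 9: teptadufs
surface: teptadufs

cell GRD=du, CLASS=gu:
underlying: mo-tadif-z
1. e -> o, i -> u / B C0 _: fires at position(s) 6: motadufz
2. b -> p, d -> t, v -> f, z -> s / _ #: fires at position(s) 8: motadufs
surface: motadufs

cell GRD=ol, CLASS=ra:
underlying: tep-tadif-f
1. e -> o, i -> u / B C0 _: fires at position(s) 7: teptaduff
2. b -> p, d -> t, v -> f, z -> s / _ #: no change
surface: teptaduff


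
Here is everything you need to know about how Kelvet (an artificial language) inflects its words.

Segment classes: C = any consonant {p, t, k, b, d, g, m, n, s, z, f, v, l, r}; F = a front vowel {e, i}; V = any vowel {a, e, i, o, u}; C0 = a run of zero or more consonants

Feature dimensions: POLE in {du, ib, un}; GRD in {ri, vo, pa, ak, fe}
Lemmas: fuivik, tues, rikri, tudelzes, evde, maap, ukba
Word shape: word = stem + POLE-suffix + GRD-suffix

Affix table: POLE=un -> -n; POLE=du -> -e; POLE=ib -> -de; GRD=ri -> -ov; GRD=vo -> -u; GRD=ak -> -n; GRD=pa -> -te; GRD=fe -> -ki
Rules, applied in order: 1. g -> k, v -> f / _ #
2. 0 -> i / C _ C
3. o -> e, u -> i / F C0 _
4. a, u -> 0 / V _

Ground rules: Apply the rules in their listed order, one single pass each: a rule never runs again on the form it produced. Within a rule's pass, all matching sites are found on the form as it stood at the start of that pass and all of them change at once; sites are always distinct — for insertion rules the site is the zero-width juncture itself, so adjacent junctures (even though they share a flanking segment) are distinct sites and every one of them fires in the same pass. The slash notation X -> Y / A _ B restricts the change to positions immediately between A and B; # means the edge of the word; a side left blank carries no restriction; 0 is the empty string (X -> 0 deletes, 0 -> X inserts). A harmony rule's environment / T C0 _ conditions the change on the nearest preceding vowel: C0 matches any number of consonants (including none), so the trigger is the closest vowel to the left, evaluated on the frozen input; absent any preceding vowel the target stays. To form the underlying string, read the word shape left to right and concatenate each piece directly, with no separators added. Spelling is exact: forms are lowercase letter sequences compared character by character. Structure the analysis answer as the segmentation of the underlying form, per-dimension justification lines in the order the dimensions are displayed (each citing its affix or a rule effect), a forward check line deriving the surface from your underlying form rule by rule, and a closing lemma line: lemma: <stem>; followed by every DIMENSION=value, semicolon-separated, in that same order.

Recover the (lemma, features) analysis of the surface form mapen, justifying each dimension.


underlying: maap-e-n
POLE=du - signalled by the affix -e
GRD=ak - signalled by the affix -n
check: maapen -> maapen -> maapen -> maapen -> mapen
lemma: maap; POLE=du; GRD=ak


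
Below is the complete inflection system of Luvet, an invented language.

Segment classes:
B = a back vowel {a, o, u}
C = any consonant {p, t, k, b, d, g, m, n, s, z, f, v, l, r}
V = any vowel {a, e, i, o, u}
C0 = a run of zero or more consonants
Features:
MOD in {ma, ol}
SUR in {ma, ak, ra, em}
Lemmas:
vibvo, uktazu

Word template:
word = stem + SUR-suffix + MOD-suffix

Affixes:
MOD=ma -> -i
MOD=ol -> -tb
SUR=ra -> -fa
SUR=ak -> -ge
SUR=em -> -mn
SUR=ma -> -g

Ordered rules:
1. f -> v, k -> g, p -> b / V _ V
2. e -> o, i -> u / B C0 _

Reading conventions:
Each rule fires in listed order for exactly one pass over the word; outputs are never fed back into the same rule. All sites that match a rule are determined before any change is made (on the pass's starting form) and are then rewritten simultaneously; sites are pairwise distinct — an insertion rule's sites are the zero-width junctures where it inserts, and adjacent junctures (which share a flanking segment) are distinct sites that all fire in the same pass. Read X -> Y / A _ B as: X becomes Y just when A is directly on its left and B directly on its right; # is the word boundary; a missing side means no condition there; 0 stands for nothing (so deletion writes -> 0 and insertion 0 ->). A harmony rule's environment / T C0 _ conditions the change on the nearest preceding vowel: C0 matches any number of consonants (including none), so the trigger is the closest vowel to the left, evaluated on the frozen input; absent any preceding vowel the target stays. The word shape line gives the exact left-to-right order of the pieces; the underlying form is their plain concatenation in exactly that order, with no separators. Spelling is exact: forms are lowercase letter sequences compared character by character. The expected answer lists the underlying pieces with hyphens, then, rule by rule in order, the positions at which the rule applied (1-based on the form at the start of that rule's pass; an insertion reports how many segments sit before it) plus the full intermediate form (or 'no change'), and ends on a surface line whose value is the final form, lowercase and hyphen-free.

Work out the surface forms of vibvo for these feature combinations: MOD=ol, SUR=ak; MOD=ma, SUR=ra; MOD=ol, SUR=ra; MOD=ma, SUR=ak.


cell MOD=ol, SUR=ak:
underlying: vibvo-ge-tb
1. f -> v, k -> g, p -> b / V _ V: no change
2. e -> o, i -> u / B C0 _: fires at position(s) 7: vibvogotb
surface: vibvogotb

cell MOD=ma, SUR=ra:
underlying: vibvo-fa-i
1. f -> v, k -> g, p -> b / V _ V: fires at position(s) 6: vibvovai
2. e -> o, i -> u / B C0 _: fires at position(s) 8: vibvovau
surface: vibvovau

cell MOD=ol, SUR=ra:
underlying: vibvo-fa-tb
1. f -> v, k -> g, p -> b / V _ V: fires at position(s) 6: vibvovatb
2. e -> o, i -> u / B C0 _: no change
surface: vibvovatb

cell MOD=ma, SUR=ak:
underlying: vibvo-ge-i
1. f -> v, k -> g, p -> b / V _ V: no change
2. e -> o, i -> u / B C0 _: fires at position(s) 7: vibvogoi
surface: vibvogoi


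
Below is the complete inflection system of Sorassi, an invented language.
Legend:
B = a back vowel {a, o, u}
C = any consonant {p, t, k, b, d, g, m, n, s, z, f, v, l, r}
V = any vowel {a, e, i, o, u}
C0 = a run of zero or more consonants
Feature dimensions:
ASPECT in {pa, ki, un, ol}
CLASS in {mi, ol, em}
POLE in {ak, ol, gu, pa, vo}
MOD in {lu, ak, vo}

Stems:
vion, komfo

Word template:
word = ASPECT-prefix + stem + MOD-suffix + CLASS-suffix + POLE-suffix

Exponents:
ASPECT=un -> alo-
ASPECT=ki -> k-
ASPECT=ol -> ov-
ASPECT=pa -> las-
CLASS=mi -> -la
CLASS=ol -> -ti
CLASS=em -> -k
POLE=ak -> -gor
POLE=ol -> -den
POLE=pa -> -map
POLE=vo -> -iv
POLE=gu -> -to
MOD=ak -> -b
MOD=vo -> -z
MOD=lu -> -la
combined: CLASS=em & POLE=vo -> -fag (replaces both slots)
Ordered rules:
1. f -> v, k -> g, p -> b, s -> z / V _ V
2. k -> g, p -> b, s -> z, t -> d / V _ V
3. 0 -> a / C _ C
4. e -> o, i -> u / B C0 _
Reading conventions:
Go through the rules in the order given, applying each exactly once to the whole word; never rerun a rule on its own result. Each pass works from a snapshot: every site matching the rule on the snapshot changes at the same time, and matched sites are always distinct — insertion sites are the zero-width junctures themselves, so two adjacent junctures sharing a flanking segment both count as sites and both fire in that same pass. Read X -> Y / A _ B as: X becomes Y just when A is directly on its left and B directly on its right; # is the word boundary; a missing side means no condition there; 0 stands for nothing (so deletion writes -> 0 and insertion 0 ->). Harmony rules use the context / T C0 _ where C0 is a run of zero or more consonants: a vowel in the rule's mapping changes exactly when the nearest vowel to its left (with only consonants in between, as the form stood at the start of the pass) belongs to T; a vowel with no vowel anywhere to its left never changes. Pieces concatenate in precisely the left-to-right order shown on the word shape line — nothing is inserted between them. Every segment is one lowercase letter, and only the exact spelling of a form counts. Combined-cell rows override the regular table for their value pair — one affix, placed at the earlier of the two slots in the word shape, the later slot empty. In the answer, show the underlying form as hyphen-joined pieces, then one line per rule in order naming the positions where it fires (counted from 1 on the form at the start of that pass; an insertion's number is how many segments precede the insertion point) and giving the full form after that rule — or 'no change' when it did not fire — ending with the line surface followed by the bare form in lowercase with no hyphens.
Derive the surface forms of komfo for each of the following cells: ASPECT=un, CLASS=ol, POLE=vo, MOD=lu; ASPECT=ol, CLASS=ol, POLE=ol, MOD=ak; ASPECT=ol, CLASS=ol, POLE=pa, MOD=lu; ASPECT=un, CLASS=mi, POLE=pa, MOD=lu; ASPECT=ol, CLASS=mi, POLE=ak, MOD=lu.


cell ASPECT=un, CLASS=ol, POLE=vo, MOD=lu:
underlying: alo-komfo-la-ti-iv
1. f -> v, k -> g, p -> b, s -> z / V _ V: fires at position(s) 4: alogomfolatiiv
2. k -> g, p -> b, s -> z, t -> d / V _ V: fires at position(s) 11: alogomfoladiiv
3. 0 -> a / C _ C: inserts after position(s) 6: alogomafoladiiv
4. e -> o, i -> u / B C0 _: fires at position(s) 13: alogomafoladuiv
surface: alogomafoladuiv

cell ASPECT=ol, CLASS=ol, POLE=ol, MOD=ak:
underlying: ov-komfo-b-ti-den
1. f -> v, k -> g, p -> b, s -> z / V _ V: no change
2. k -> g, p -> b, s -> z, t -> d / V _ V: no change
3. 0 -> a / C _ C: inserts after position(s) 2, 5, 8: ovakomafobatiden
4. e -> o, i -> u / B C0 _: fires at position(s) 13: ovakomafobatuden
surface: ovakomafobatuden

cell ASPECT=ol, CLASS=ol, POLE=pa, MOD=lu:
underlying: ov-komfo-la-ti-map
1. f -> v, k -> g, p -> b, s -> z / V _ V: no change
2. k -> g, p -> b, s -> z, t -> d / V _ V: fires at position(s) 10: ovkomfoladimap
3. 0 -> a / C _ C: inserts after position(s) 2, 5: ovakomafoladimap
4. e -> o, i -> u / B C0 _: fires at position(s) 13: ovakomafoladumap
surface: ovakomafoladumap

cell ASPECT=un, CLASS=mi, POLE=pa, MOD=lu:
underlying: alo-komfo-la-la-map
1. f -> v, k -> g, p -> b, s -> z / V _ V: fires at position(s) 4: alogomfolalamap
2. k -> g, p -> b, s -> z, t -> d / V _ V: no change
3. 0 -> a / C _ C: inserts after position(s) 6: alogomafolalamap
4. e -> o, i -> u / B C0 _: no change
surface: alogomafolalamap

cell ASPECT=ol, CLASS=mi, POLE=ak, MOD=lu:
underlying: ov-komfo-la-la-gor
1. f -> v, k -> g, p -> b, s -> z / V _ V: no change
2. k -> g, p -> b, s -> z, t -> d / V _ V: no change
3. 0 -> a / C _ C: inserts after position(s) 2, 5: ovakomafolalagor
4. e -> o, i -> u / B C0 _: no change
surface: ovakomafolalagor


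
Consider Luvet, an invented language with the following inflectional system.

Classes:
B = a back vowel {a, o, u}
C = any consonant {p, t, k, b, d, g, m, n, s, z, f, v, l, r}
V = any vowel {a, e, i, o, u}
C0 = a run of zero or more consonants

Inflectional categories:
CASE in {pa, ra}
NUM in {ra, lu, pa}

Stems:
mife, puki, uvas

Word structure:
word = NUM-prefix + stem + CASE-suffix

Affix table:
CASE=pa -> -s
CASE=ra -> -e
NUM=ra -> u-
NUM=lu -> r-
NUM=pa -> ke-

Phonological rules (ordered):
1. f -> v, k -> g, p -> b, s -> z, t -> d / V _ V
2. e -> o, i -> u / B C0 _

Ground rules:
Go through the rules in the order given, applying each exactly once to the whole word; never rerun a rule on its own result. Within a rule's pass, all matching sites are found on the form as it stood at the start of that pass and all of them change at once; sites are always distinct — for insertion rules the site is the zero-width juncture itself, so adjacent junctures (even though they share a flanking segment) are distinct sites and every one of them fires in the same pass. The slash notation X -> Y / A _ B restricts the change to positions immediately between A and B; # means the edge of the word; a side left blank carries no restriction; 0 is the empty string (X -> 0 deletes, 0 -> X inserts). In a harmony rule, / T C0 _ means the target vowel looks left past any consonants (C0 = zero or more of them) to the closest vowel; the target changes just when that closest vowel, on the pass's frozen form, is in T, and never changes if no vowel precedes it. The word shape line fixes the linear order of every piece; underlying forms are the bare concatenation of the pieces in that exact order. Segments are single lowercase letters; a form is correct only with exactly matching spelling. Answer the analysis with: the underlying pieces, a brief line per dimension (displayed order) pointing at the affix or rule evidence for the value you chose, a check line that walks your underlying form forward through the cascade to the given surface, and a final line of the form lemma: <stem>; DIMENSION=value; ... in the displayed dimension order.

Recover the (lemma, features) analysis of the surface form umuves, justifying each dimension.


underlying: u-mife-s
CASE=pa - signalled by the affix -s
NUM=ra - signalled by the affix u-
check: umifes -> umives -> umuves
lemma: mife; CASE=pa; NUM=ra


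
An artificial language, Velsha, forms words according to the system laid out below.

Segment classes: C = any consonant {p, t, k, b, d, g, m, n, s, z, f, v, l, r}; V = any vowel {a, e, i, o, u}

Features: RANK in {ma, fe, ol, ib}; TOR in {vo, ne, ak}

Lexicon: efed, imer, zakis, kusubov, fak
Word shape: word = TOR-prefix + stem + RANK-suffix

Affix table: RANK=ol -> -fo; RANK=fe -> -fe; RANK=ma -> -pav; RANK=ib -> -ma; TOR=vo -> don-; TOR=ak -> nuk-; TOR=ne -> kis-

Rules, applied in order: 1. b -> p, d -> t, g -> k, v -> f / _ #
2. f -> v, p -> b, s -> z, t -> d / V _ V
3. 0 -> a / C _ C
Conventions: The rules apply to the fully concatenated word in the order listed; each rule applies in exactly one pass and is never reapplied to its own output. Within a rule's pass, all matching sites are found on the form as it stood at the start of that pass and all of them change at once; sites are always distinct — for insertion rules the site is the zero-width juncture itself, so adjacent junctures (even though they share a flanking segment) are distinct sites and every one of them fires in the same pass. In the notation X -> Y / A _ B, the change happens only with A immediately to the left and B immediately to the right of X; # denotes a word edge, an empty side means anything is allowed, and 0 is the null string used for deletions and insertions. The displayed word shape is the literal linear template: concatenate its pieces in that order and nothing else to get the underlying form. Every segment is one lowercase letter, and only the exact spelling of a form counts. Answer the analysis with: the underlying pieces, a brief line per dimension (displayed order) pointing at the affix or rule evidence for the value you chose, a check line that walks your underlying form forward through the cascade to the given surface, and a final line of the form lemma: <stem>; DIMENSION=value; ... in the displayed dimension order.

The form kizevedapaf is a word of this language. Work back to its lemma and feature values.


underlying: kis-efed-pav
RANK=ma - signalled by the affix -pav
TOR=ne - signalled by the affix kis-
check: kisefedpav -> kisefedpaf -> kizevedpaf -> kizevedapaf
lemma: efed; RANK=ma; TOR=ne


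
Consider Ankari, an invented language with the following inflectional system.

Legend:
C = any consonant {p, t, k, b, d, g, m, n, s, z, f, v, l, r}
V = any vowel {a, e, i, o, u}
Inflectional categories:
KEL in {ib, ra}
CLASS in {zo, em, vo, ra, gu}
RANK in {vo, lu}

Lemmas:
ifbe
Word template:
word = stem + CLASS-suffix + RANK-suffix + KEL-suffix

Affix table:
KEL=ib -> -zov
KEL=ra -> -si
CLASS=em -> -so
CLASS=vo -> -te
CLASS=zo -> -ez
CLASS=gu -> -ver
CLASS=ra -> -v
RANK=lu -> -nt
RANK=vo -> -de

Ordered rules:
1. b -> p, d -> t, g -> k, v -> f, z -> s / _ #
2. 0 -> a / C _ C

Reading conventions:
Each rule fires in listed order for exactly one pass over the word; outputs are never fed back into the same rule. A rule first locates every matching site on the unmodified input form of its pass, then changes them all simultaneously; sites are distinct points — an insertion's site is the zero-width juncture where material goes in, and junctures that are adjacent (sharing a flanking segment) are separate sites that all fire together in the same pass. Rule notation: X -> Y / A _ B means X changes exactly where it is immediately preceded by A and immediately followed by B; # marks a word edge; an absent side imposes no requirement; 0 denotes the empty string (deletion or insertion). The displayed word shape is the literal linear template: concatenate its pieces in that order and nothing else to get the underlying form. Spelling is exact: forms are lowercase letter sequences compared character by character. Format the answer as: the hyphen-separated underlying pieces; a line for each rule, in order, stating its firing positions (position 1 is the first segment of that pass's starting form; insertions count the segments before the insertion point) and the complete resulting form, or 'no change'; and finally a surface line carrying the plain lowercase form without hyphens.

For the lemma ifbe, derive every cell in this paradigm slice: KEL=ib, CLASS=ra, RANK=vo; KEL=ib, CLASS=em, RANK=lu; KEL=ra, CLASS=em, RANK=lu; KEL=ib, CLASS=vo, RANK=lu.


cell KEL=ib, CLASS=ra, RANK=vo:
underlying: ifbe-v-de-zov
1. b -> p, d -> t, g -> k, v -> f, z -> s / _ #: fires at position(s) 10: ifbevdezof
2. 0 -> a / C _ C: inserts after position(s) 2, 5: ifabevadezof
surface: ifabevadezof

cell KEL=ib, CLASS=em, RANK=lu:
underlying: ifbe-so-nt-zov
1. b -> p, d -> t, g -> k, v -> f, z -> s / _ #: fires at position(s) 11: ifbesontzof
2. 0 -> a / C _ C: inserts after position(s) 2, 7, 8: ifabesonatazof
surface: ifabesonatazof

cell KEL=ra, CLASS=em, RANK=lu:
underlying: ifbe-so-nt-si
1. b -> p, d -> t, g -> k, v -> f, z -> s / _ #: no change
2. 0 -> a / C _ C: inserts after position(s) 2, 7, 8: ifabesonatasi
surface: ifabesonatasi

cell KEL=ib, CLASS=vo, RANK=lu:
underlying: ifbe-te-nt-zov
1. b -> p, d -> t, g -> k, v -> f, z -> s / _ #: fires at position(s) 11: ifbetentzof
2. 0 -> a / C _ C: inserts after position(s) 2, 7, 8: ifabetenatazof
surface: ifabetenatazof


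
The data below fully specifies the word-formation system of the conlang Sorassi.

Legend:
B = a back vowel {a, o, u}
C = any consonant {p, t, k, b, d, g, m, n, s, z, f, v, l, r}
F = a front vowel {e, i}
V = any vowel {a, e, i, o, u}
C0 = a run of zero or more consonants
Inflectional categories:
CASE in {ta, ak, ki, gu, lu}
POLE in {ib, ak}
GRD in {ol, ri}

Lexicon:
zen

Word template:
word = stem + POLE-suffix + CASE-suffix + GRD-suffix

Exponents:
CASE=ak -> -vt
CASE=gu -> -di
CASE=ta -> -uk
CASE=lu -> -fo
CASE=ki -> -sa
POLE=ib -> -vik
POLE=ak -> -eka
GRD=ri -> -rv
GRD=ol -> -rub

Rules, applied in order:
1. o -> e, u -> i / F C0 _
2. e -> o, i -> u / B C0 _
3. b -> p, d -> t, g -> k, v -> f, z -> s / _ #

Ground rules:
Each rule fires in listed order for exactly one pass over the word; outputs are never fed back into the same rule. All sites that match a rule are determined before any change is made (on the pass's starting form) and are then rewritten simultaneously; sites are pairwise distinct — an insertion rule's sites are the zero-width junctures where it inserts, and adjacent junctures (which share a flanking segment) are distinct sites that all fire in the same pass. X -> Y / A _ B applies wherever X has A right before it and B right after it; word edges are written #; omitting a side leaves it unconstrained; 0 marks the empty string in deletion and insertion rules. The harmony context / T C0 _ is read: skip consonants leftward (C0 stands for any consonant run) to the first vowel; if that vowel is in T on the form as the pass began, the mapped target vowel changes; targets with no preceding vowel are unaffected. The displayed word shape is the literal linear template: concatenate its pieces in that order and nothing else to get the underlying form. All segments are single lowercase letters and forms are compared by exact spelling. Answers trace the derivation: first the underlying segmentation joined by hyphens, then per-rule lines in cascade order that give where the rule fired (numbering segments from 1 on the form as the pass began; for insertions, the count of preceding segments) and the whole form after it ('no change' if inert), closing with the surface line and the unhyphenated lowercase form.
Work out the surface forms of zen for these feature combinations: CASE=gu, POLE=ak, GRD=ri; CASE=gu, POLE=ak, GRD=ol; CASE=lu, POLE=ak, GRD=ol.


cell CASE=gu, POLE=ak, GRD=ri:
underlying: zen-eka-di-rv
1. o -> e, u -> i / F C0 _: no change
2. e -> o, i -> u / B C0 _: fires at position(s) 8: zenekadurv
3. b -> p, d -> t, g -> k, v -> f, z -> s / _ #: fires at position(s) 10: zenekadurf
surface: zenekadurf

cell CASE=gu, POLE=ak, GRD=ol:
underlying: zen-eka-di-rub
1. o -> e, u -> i / F C0 _: fires at position(s) 10: zenekadirib
2. e -> o, i -> u / B C0 _: fires at position(s) 8: zenekadurib
3. b -> p, d -> t, g -> k, v -> f, z -> s / _ #: fires at position(s) 11: zenekadurip
surface: zenekadurip

cell CASE=lu, POLE=ak, GRD=ol:
underlying: zen-eka-fo-rub
1. o -> e, u -> i / F C0 _: no change
2. e -> o, i -> u / B C0 _: no change
3. b -> p, d -> t, g -> k, v -> f, z -> s / _ #: fires at position(s) 11: zenekaforup
surface: zenekaforup


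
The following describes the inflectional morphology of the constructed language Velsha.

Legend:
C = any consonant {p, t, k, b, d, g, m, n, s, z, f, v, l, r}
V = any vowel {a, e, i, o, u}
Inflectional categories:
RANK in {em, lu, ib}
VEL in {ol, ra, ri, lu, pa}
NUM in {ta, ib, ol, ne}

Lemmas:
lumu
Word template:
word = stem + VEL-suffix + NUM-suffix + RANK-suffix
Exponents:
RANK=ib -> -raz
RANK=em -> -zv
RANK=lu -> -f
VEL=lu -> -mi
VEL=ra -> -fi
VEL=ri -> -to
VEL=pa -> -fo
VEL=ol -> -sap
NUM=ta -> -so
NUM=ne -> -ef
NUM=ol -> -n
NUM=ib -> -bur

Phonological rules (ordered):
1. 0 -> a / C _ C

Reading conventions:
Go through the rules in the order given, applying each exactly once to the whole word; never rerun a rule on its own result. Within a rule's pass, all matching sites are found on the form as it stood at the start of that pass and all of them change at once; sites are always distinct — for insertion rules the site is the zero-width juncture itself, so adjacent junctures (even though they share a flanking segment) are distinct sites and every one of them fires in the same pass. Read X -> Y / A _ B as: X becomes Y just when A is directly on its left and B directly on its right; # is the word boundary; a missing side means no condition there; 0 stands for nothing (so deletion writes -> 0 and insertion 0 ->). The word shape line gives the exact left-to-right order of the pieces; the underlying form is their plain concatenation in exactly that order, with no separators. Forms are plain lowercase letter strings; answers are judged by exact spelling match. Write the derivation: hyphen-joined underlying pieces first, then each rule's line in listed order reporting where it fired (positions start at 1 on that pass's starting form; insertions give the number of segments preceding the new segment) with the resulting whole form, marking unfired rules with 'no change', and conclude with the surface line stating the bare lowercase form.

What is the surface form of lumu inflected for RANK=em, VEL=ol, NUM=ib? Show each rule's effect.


underlying: lumu-sap-bur-zv
1. 0 -> a / C _ C: inserts after position(s) 7, 10, 11: lumusapaburazav
surface: lumusapaburazav


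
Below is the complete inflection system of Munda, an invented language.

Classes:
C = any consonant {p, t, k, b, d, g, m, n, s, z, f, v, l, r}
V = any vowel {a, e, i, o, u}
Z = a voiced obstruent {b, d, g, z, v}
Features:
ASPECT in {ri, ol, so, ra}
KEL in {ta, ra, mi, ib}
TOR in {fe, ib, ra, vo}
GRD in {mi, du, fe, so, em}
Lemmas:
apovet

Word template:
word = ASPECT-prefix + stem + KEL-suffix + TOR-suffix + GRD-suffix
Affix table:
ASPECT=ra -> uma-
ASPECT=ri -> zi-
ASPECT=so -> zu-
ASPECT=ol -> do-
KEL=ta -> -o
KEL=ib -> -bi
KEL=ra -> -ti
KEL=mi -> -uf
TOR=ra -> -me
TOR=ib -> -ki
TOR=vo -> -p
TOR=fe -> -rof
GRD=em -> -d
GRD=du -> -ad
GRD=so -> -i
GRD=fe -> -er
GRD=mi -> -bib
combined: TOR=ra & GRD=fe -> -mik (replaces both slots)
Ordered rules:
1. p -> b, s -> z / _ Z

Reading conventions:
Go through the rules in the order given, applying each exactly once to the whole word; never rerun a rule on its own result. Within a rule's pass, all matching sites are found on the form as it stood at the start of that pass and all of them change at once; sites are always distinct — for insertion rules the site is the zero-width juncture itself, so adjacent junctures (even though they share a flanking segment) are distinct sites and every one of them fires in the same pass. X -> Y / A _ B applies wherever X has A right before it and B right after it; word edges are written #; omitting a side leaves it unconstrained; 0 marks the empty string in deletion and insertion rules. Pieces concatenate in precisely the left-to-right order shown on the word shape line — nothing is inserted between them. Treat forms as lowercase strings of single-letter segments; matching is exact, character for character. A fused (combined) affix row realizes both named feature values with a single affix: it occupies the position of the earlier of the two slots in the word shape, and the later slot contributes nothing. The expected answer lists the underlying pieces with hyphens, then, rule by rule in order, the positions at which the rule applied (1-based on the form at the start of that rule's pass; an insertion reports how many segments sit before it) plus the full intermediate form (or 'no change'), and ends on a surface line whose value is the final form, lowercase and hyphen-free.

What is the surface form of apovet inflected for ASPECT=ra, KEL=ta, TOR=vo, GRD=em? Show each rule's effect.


underlying: uma-apovet-o-p-d
1. p -> b, s -> z / _ Z: fires at position(s) 11: umaapovetobd
surface: umaapovetobd


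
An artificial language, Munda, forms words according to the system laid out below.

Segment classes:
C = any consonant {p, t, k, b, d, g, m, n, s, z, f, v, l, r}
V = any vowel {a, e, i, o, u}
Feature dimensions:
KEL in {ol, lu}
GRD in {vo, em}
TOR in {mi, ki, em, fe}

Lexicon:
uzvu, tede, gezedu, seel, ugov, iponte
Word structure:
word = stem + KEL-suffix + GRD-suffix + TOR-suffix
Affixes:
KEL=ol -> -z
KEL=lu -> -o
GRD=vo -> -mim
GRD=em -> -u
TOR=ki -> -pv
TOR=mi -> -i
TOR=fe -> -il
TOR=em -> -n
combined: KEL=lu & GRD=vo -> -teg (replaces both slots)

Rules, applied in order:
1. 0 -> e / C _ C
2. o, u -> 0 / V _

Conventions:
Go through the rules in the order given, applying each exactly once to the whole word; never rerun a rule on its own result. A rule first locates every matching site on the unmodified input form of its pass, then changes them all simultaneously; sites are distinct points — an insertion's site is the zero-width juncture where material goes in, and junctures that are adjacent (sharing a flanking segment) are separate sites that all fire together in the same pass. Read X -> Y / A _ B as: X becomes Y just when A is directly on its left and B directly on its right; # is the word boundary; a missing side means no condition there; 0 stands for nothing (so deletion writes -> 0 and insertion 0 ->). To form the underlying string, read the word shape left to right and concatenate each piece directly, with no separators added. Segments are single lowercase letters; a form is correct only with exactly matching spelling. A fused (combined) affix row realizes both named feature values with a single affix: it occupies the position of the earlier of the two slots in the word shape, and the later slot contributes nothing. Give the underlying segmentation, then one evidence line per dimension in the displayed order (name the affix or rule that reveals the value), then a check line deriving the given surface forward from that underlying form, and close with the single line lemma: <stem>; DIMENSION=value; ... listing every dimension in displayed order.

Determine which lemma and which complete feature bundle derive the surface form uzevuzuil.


underlying: uzvu-z-u-il
KEL=ol - signalled by the affix -z
GRD=em - signalled by the affix -u
TOR=fe - signalled by the affix -il
check: uzvuzuil -> uzevuzuil -> uzevuzuil
lemma: uzvu; KEL=ol; GRD=em; TOR=fe


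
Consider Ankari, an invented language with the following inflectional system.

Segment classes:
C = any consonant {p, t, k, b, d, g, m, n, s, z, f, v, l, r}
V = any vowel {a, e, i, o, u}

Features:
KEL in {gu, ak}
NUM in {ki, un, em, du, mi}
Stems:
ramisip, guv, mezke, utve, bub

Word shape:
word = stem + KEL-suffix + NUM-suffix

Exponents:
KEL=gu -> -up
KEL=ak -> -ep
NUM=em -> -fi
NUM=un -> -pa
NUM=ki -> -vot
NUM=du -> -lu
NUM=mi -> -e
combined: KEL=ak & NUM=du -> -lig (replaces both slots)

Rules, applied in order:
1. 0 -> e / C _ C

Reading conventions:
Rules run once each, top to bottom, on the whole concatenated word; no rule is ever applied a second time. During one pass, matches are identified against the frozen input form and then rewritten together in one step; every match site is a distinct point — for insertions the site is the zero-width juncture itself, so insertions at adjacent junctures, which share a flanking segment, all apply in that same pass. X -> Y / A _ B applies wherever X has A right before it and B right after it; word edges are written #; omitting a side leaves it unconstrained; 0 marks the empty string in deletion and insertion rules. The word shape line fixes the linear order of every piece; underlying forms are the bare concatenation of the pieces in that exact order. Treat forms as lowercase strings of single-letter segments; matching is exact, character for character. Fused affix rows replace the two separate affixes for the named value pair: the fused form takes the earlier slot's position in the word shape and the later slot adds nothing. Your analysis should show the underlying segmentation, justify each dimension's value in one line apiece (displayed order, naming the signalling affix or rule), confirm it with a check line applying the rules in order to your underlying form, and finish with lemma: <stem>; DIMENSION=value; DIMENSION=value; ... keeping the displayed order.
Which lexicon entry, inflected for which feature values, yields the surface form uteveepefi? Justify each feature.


underlying: utve-ep-fi
KEL=ak - signalled by the affix -ep
NUM=em - signalled by the affix -fi
check: utveepfi -> uteveepefi
lemma: utve; KEL=ak; NUM=em


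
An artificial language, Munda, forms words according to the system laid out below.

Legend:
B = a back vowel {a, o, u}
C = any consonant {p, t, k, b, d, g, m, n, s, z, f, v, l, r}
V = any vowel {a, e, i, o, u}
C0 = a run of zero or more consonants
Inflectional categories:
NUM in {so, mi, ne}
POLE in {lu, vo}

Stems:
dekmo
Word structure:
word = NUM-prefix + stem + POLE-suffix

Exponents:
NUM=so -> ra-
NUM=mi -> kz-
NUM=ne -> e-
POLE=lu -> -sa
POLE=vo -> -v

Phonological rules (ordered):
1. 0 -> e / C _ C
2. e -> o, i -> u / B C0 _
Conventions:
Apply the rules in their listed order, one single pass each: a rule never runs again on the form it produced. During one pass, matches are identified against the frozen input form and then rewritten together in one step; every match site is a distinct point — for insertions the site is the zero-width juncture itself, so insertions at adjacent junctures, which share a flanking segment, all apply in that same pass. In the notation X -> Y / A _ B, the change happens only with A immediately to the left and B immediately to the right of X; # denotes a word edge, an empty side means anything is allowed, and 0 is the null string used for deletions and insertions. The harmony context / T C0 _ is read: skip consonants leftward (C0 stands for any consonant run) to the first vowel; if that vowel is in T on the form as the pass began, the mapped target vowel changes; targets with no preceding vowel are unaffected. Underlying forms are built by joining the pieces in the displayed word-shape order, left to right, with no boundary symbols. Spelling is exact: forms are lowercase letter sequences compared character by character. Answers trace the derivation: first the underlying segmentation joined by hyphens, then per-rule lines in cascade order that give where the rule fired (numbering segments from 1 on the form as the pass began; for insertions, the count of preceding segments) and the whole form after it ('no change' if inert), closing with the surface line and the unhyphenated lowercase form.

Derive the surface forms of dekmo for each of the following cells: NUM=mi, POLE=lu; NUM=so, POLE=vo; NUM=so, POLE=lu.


cell NUM=mi, POLE=lu:
underlying: kz-dekmo-sa
1. 0 -> e / C _ C: inserts after position(s) 1, 2, 5: kezedekemosa
2. e -> o, i -> u / B C0 _: no change
surface: kezedekemosa

cell NUM=so, POLE=vo:
underlying: ra-dekmo-v
1. 0 -> e / C _ C: inserts after position(s) 5: radekemov
2. e -> o, i -> u / B C0 _: fires at position(s) 4: radokemov
surface: radokemov

cell NUM=so, POLE=lu:
underlying: ra-dekmo-sa
1. 0 -> e / C _ C: inserts after position(s) 5: radekemosa
2. e -> o, i -> u / B C0 _: fires at position(s) 4: radokemosa
surface: radokemosa


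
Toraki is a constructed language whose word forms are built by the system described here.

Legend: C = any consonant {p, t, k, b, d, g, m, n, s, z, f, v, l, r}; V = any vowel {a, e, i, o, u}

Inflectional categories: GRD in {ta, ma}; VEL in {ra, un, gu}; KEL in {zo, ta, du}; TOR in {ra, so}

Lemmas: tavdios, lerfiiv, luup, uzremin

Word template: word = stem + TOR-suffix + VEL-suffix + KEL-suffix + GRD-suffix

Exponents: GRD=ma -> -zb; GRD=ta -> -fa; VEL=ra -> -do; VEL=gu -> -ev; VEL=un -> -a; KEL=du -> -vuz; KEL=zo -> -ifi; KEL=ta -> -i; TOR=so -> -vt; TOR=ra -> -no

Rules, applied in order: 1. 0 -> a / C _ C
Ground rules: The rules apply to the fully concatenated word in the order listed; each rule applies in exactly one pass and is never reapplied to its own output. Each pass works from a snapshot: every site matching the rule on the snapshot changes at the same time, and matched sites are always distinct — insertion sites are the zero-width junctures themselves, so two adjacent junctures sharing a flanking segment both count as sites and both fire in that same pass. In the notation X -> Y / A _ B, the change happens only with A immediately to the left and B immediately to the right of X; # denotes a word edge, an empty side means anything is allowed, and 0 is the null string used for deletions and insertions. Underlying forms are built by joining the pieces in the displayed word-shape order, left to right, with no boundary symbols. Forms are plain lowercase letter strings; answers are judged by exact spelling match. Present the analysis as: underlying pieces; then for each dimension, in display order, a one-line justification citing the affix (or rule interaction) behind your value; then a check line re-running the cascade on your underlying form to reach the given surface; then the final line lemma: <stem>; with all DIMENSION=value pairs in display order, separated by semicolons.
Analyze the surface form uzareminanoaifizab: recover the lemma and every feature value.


underlying: uzremin-no-a-ifi-zb
GRD=ma - signalled by the affix -zb
VEL=un - signalled by the affix -a
KEL=zo - signalled by the affix -ifi
TOR=ra - signalled by the affix -no
check: uzreminnoaifizb -> uzareminanoaifizab
lemma: uzremin; GRD=ma; VEL=un; KEL=zo; TOR=ra


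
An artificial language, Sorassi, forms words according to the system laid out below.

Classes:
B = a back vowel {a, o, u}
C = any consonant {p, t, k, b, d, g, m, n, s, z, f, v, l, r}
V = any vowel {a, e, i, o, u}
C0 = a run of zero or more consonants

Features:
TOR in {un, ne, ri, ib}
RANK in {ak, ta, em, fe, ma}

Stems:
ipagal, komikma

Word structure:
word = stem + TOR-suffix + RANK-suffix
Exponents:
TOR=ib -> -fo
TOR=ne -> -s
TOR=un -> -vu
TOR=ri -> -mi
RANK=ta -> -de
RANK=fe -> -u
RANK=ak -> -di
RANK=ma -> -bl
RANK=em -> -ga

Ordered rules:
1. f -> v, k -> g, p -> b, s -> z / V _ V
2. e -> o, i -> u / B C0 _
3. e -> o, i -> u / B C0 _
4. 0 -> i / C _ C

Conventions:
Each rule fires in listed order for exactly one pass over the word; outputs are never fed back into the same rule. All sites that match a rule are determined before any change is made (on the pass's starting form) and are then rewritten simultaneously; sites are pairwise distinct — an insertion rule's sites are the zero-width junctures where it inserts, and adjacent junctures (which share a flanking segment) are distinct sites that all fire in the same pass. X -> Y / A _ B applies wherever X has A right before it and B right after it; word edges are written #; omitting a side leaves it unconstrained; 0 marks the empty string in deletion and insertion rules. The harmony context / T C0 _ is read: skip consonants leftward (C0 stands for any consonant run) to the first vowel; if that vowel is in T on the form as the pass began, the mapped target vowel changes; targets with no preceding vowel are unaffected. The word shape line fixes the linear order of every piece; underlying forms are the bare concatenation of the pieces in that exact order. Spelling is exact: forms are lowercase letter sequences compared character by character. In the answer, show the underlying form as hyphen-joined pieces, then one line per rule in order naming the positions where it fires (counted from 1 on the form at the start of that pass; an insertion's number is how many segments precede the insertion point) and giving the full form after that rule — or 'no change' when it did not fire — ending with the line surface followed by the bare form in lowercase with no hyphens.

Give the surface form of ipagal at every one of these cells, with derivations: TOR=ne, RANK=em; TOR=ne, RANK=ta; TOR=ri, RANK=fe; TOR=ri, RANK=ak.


cell TOR=ne, RANK=em:
underlying: ipagal-s-ga
1. f -> v, k -> g, p -> b, s -> z / V _ V: fires at position(s) 2: ibagalsga
2. e -> o, i -> u / B C0 _: no change
3. e -> o, i -> u / B C0 _: no change
4. 0 -> i / C _ C: inserts after position(s) 6, 7: ibagalisiga
surface: ibagalisiga

cell TOR=ne, RANK=ta:
underlying: ipagal-s-de
1. f -> v, k -> g, p -> b, s -> z / V _ V: fires at position(s) 2: ibagalsde
2. e -> o, i -> u / B C0 _: fires at position(s) 9: ibagalsdo
3. e -> o, i -> u / B C0 _: no change
4. 0 -> i / C _ C: inserts after position(s) 6, 7: ibagalisido
surface: ibagalisido

cell TOR=ri, RANK=fe:
underlying: ipagal-mi-u
1. f -> v, k -> g, p -> b, s -> z / V _ V: fires at position(s) 2: ibagalmiu
2. e -> o, i -> u / B C0 _: fires at position(s) 8: ibagalmuu
3. e -> o, i -> u / B C0 _: no change
4. 0 -> i / C _ C: inserts after position(s) 6: ibagalimuu
surface: ibagalimuu

cell TOR=ri, RANK=ak:
underlying: ipagal-mi-di
1. f -> v, k -> g, p -> b, s -> z / V _ V: fires at position(s) 2: ibagalmidi
2. e -> o, i -> u / B C0 _: fires at position(s) 8: ibagalmudi
3. e -> o, i -> u / B C0 _: fires at position(s) 10: ibagalmudu
4. 0 -> i / C _ C: inserts after position(s) 6: ibagalimudu
surface: ibagalimudu
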